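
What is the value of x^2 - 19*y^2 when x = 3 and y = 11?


x^2 - d*y^2
= 3^2 - 19*11^2
= 9 - 2299
= -2290

-2290


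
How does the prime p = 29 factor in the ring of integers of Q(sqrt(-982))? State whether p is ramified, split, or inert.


K = Q(sqrt(-982)). Since d mod 4 = 2, disc(K) = -3928.
Check p | disc: -3928 mod 29 = 16.
p does not divide disc. Compute Legendre symbol (d/p):
4^((29-1)/2) mod 29 = 1
(d/p) = 1, so p splits: (p) = P*P' with e=1, f=1, g=2.
Therefore p is split.

split


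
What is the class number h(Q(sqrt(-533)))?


K = Q(sqrt(-533)). d mod 4 = 3, so D = disc(K) = 4d = -2132
h(K) equals the number of primitive reduced positive-definite forms (a, b, c) = a*x^2 + b*x*y + c*y^2 with b^2 - 4ac = D,
where reduced means |b| <= a <= c, with b >= 0 whenever |b| = a or a = c, and primitive means gcd(a, b, c) = 1.
Reduced forces 3a^2 <= |D| = 2132, so 1 <= a <= 26; b must have the parity of D, and c = (b^2 - D)/(4a) must be an integer >= a.
Enumerate a = 1..26, b in [-a, a]:
  a=1: (1, 0, 533)  [1]
  a=2: (2, 2, 267)  [1]
  a=3: (3, -2, 178), (3, 2, 178)  [2]
  a=4..5: none
  a=6: (6, -2, 89), (6, 2, 89)  [2]
  a=7..8: none
  a=9: (9, -8, 61), (9, 8, 61)  [2]
  a=10..12: none
  a=13: (13, 0, 41)  [1]
  a=14..17: none
  a=18: (18, -10, 31), (18, 10, 31)  [2]
  a=19..25: none
  a=26: (26, 26, 27)  [1]
Total reduced forms: 1 + 1 + 2 + 2 + 2 + 1 + 2 + 1 = 12
h = 12

12


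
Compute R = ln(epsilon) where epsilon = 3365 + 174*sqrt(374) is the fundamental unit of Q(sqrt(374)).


epsilon = 3365 + 174*sqrt(374)
= 6729.9999
R = ln(6729.9999)
= 8.8143

8.8143


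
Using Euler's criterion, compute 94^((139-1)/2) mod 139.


p = 139 is prime and the exponent is (p-1)/2 = 69, so by Euler's criterion 94^69 = (94/139) = +1 or -1 mod 139.
Compute by square-and-multiply:
  69 = 64 + 4 + 1 (binary 1000101)
  Repeated squaring mod 139: 94^1 = 94, 94^2 = 79, 94^4 = 125, 94^8 = 57, 94^16 = 52, 94^32 = 63, 94^64 = 77
  94^69 = 94^64 * 94^4 * 94^1 = 77 * 125 * 94 mod 139
    77 * 125 = 9625 = 34 mod 139
    34 * 94 = 3196 = 138 mod 139
  94^69 = 138 mod 139
Result 138 = p - 1 = -1 mod 139: 94 is a quadratic non-residue mod 139. As a residue in [0, p-1] the value is 138.
94^69 mod 139 = 138

138


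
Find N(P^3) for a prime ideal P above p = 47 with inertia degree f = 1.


N(P^a) = p^(a*f)
= 47^(3*1)
= 47^3
= 103823

103823


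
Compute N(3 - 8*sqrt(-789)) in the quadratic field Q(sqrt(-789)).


N(a + b*sqrt(d)) = a^2 - d*b^2
= (3)^2 - (-789)*(-8)^2
= 9 + 50496
= 50505

50505


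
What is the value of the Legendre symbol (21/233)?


p = 233 is prime, so compute (21/233) with the reciprocity algorithm (Jacobi-symbol steps: pull out 2s via (2/n), flip via reciprocity, reduce):
  reciprocity: (21/233) -> +(233/21)
  reduce: (2/21)
  pull out 2: (2/21) = -1  (since 21 mod 8 = 5)
  (1/21) = 1
Product of signs = -1
(21/233) = -1

-1


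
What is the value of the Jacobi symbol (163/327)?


Compute (163/327) via quadratic reciprocity:
  reciprocity: (163/327) -> -(327/163)
  reduce: (1/163)
  (1/163) = 1
Product of signs = -1

-1


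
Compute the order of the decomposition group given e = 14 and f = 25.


|D_P| = e * f
= 14 * 25
= 350

350


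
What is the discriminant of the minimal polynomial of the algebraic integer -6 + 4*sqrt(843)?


The element -6 + 4*sqrt(843) has minimal polynomial:
x^2 + 12*x - 13452
Discriminant = (12)^2 - 4*(-13452)
= 144 + 53808
= 53952

53952


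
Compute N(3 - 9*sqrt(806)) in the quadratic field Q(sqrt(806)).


N(a + b*sqrt(d)) = a^2 - d*b^2
= (3)^2 - (806)*(-9)^2
= 9 - 65286
= -65277

-65277


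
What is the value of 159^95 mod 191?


p = 191 is prime and the exponent is (p-1)/2 = 95, so by Euler's criterion 159^95 = (159/191) = +1 or -1 mod 191.
Compute by square-and-multiply:
  95 = 64 + 16 + 8 + 4 + 2 + 1 (binary 1011111)
  Repeated squaring mod 191: 159^1 = 159, 159^2 = 69, 159^4 = 177, 159^8 = 5, 159^16 = 25, 159^32 = 52, 159^64 = 30
  159^95 = 159^64 * 159^16 * 159^8 * 159^4 * 159^2 * 159^1 = 30 * 25 * 5 * 177 * 69 * 159 mod 191
    30 * 25 = 750 = 177 mod 191
    177 * 5 = 885 = 121 mod 191
    121 * 177 = 21417 = 25 mod 191
    25 * 69 = 1725 = 6 mod 191
    6 * 159 = 954 = 190 mod 191
  159^95 = 190 mod 191
Result 190 = p - 1 = -1 mod 191: 159 is a quadratic non-residue mod 191. As a residue in [0, p-1] the value is 190.
159^95 mod 191 = 190

190


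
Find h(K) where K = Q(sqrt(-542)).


K = Q(sqrt(-542)). d mod 4 = 2, so D = disc(K) = 4d = -2168
h(K) equals the number of primitive reduced positive-definite forms (a, b, c) = a*x^2 + b*x*y + c*y^2 with b^2 - 4ac = D,
where reduced means |b| <= a <= c, with b >= 0 whenever |b| = a or a = c, and primitive means gcd(a, b, c) = 1.
Reduced forces 3a^2 <= |D| = 2168, so 1 <= a <= 26; b must have the parity of D, and c = (b^2 - D)/(4a) must be an integer >= a.
Enumerate a = 1..26, b in [-a, a]:
  a=1: (1, 0, 542)  [1]
  a=2: (2, 0, 271)  [1]
  a=3: (3, -2, 181), (3, 2, 181)  [2]
  a=4..5: none
  a=6: (6, -4, 91), (6, 4, 91)  [2]
  a=7: (7, -4, 78), (7, 4, 78)  [2]
  a=8: none
  a=9: (9, -8, 62), (9, 8, 62)  [2]
  a=10..12: none
  a=13: (13, -4, 42), (13, 4, 42)  [2]
  a=14: (14, -4, 39), (14, 4, 39)  [2]
  a=15..16: none
  a=17: (17, -12, 34), (17, 12, 34)  [2]
  a=18: (18, -8, 31), (18, 8, 31)  [2]
  a=19: (19, -6, 29), (19, 6, 29)  [2]
  a=20: none
  a=21: (21, -10, 27), (21, -4, 26), (21, 4, 26), (21, 10, 27)  [4]
  a=22..26: none
Total reduced forms: 1 + 1 + 2 + 2 + 2 + 2 + 2 + 2 + 2 + 2 + 2 + 4 = 24
h = 24

24


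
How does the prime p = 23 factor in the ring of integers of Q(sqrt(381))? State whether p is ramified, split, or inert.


K = Q(sqrt(381)). Since d mod 4 = 1, disc(K) = 381.
Check p | disc: 381 mod 23 = 13.
p does not divide disc. Compute Legendre symbol (d/p):
13^((23-1)/2) mod 23 = 1
(d/p) = 1, so p splits: (p) = P*P' with e=1, f=1, g=2.
Therefore p is split.

split


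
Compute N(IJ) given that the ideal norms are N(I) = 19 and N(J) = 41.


N(IJ) = N(I) * N(J)
= 19 * 41
= 779

779


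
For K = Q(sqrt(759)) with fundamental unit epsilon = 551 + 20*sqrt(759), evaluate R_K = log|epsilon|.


epsilon = 551 + 20*sqrt(759)
= 1101.9991
R = ln(1101.9991)
= 7.0049

7.0049


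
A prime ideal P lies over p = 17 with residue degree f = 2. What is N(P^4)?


N(P^a) = p^(a*f)
= 17^(4*2)
= 17^8
= 6975757441

6975757441


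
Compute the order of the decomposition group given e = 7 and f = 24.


|D_P| = e * f
= 7 * 24
= 168

168


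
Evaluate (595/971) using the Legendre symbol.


p = 971 is prime, so compute (595/971) with the reciprocity algorithm (Jacobi-symbol steps: pull out 2s via (2/n), flip via reciprocity, reduce):
  reciprocity: (595/971) -> -(971/595)
  reduce: (376/595)
  pull out 2: (2/595) = -1  (since 595 mod 8 = 3)
  pull out 2: (2/595) = -1  (since 595 mod 8 = 3)
  pull out 2: (2/595) = -1  (since 595 mod 8 = 3)
  reciprocity: (47/595) -> -(595/47)
  reduce: (31/47)
  reciprocity: (31/47) -> -(47/31)
  reduce: (16/31)
  pull out 2: (2/31) = +1  (since 31 mod 8 = 7)
  pull out 2: (2/31) = +1  (since 31 mod 8 = 7)
  pull out 2: (2/31) = +1  (since 31 mod 8 = 7)
  pull out 2: (2/31) = +1  (since 31 mod 8 = 7)
  (1/31) = 1
Product of signs = 1
(595/971) = 1

1


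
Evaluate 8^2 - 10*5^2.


x^2 - d*y^2
= 8^2 - 10*5^2
= 64 - 250
= -186

-186


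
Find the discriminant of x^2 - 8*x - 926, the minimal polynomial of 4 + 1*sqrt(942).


The element 4 + 1*sqrt(942) has minimal polynomial:
x^2 - 8*x - 926
Discriminant = (-8)^2 - 4*(-926)
= 64 + 3704
= 3768

3768


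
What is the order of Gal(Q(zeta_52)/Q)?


|Gal(Q(zeta_52)/Q)| = phi(52)
= 24

24


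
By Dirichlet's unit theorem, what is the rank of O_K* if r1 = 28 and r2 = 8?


By Dirichlet's unit theorem:
rank = r1 + r2 - 1
= 28 + 8 - 1
= 35

35


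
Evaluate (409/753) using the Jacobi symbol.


Compute (409/753) via quadratic reciprocity:
  reciprocity: (409/753) -> +(753/409)
  reduce: (344/409)
  pull out 2: (2/409) = +1  (since 409 mod 8 = 1)
  pull out 2: (2/409) = +1  (since 409 mod 8 = 1)
  pull out 2: (2/409) = +1  (since 409 mod 8 = 1)
  reciprocity: (43/409) -> +(409/43)
  reduce: (22/43)
  pull out 2: (2/43) = -1  (since 43 mod 8 = 3)
  reciprocity: (11/43) -> -(43/11)
  reduce: (10/11)
  pull out 2: (2/11) = -1  (since 11 mod 8 = 3)
  reciprocity: (5/11) -> +(11/5)
  reduce: (1/5)
  (1/5) = 1
Product of signs = -1

-1


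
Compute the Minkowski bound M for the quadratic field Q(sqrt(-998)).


d = -998, d mod 4 = 2, so disc(K) = 4d = -3992; |disc(K)| = 3992
Imaginary quadratic field, so n = 2, s = r2 = 1, r1 = 0
M = (n!/n^n) * (4/pi)^s * sqrt(|disc(K)|) = (2!/2^2) * (4/pi)^1 * sqrt(3992)
= 0.5 * 1.273240 * 63.182276
= 40.2231

40.2231


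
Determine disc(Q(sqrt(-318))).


For K = Q(sqrt(d)) with d squarefree: disc(K) = d if d = 1 mod 4, and disc(K) = 4d if d = 2 or 3 mod 4.
Here d = -318, and d mod 4 = 2.
d = 2 mod 4, not 1 (O_K = Z[sqrt(d)]), so disc(K) = 4d = 4 * (-318) = -1272

-1272


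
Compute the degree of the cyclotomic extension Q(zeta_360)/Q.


The degree equals Euler's totient phi(360).
360 = 2^3 * 3^2 * 5
phi(360) = 96

96


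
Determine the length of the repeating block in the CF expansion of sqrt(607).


Run the CF algorithm for sqrt(607).
a_0 = floor(sqrt(607)) = 24; set m_0=0, q_0=1.
Recurrence: m' = q*a - m,  q' = (d - m'^2)/q,  a' = floor((a_0 + m')/q').
  step 1: m=24, q=31, a=1
  step 2: m=7, q=18, a=1
  step 3: m=11, q=27, a=1
  step 4: m=16, q=13, a=3
  step 5: m=23, q=6, a=7
  step 6: m=19, q=41, a=1
  step 7: m=22, q=3, a=15
  step 8: m=23, q=26, a=1
  step 9: m=3, q=23, a=1
  step 10: m=20, q=9, a=4
  step 11: m=16, q=39, a=1
  step 12: m=23, q=2, a=23
  step 13: m=23, q=39, a=1
  step 14: m=16, q=9, a=4
  step 15: m=20, q=23, a=1
  step 16: m=3, q=26, a=1
  step 17: m=23, q=3, a=15
  step 18: m=22, q=41, a=1
  step 19: m=19, q=6, a=7
  step 20: m=23, q=13, a=3
  step 21: m=16, q=27, a=1
  step 22: m=11, q=18, a=1
  step 23: m=7, q=31, a=1
  step 24: m=24, q=1, a=48
a_24 = 2*a_0 = 48, so the period closes here.
sqrt(607) = [24; 1, 1, 1, 3, 7, 1, 15, 1, 1, 4, 1, 23, 1, 4, 1, 1, 15, 1, 7, 3, 1, 1, 1, 48]
Period length = 24

24


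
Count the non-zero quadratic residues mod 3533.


For prime p, the number of non-zero quadratic residues is (p-1)/2.
= (3533-1)/2
= 1766

1766


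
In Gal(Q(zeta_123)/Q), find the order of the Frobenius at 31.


The Frobenius at p in Gal(Q(zeta_n)/Q) = (Z/nZ)* is the class of p, so its order is ord_123(31), the smallest k >= 1 with 31^k = 1 mod 123.
n = 123 = 3 * 41, phi(123) = 80; the order divides phi(n).
Divisors of 80: 1, 2, 4, 5, 8, 10, 16, 20, 40, 80
Repeated squaring mod 123: 31^1 = 31, 31^2 = 100, 31^4 = 37, 31^8 = 16, 31^16 = 10, 31^32 = 100, 31^64 = 37
Test divisors in increasing order:
  k=1: 31^1 = 31 mod 123
  k=2: 31^2 = 100 mod 123
  k=4: 31^4 = 37 mod 123
  k=5: 31^5 = 37 * 31 = 40 mod 123
  k=8: 31^8 = 16 mod 123
  k=10: 31^10 = 16 * 100 = 1 mod 123  <- first divisor giving 1
Order = 10

10


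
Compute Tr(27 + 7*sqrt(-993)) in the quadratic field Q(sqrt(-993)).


Tr(a + b*sqrt(d)) = (a + b*sqrt(d)) + (a - b*sqrt(d)) = 2a
= 2 * (27)
= 54

54


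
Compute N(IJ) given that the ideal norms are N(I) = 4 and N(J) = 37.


N(IJ) = N(I) * N(J)
= 4 * 37
= 148

148


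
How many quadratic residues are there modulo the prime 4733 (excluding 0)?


For prime p, the number of non-zero quadratic residues is (p-1)/2.
= (4733-1)/2
= 2366

2366


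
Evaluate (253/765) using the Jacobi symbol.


Compute (253/765) via quadratic reciprocity:
  reciprocity: (253/765) -> +(765/253)
  reduce: (6/253)
  pull out 2: (2/253) = -1  (since 253 mod 8 = 5)
  reciprocity: (3/253) -> +(253/3)
  reduce: (1/3)
  (1/3) = 1
Product of signs = -1

-1


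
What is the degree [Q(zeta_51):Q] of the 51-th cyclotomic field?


The degree equals Euler's totient phi(51).
51 = 3 * 17
phi(51) = 32

32


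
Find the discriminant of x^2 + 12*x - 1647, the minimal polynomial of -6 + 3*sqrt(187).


The element -6 + 3*sqrt(187) has minimal polynomial:
x^2 + 12*x - 1647
Discriminant = (12)^2 - 4*(-1647)
= 144 + 6588
= 6732

6732


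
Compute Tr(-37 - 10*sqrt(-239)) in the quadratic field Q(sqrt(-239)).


Tr(a + b*sqrt(d)) = (a + b*sqrt(d)) + (a - b*sqrt(d)) = 2a
= 2 * (-37)
= -74

-74


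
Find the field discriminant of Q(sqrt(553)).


For K = Q(sqrt(d)) with d squarefree: disc(K) = d if d = 1 mod 4, and disc(K) = 4d if d = 2 or 3 mod 4.
Here d = 553, and d mod 4 = 1.
d = 1 mod 4 (O_K = Z[(1+sqrt(d))/2]), so disc(K) = d = 553

553


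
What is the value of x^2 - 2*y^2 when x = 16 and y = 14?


x^2 - d*y^2
= 16^2 - 2*14^2
= 256 - 392
= -136

-136


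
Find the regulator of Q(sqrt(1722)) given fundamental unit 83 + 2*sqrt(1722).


epsilon = 83 + 2*sqrt(1722)
= 165.9940
R = ln(165.9940)
= 5.1120

5.1120


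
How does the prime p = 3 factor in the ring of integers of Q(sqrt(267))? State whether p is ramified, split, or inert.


K = Q(sqrt(267)). Since d mod 4 = 3, disc(K) = 1068.
Check p | disc: 1068 mod 3 = 0.
p divides disc, so p ramifies: (p) = P^2 with e=2, f=1, g=1.
Therefore p is ramified.

ramified


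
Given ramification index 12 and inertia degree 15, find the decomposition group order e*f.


|D_P| = e * f
= 12 * 15
= 180

180


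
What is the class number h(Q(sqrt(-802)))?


K = Q(sqrt(-802)). d mod 4 = 2, so D = disc(K) = 4d = -3208
h(K) equals the number of primitive reduced positive-definite forms (a, b, c) = a*x^2 + b*x*y + c*y^2 with b^2 - 4ac = D,
where reduced means |b| <= a <= c, with b >= 0 whenever |b| = a or a = c, and primitive means gcd(a, b, c) = 1.
Reduced forces 3a^2 <= |D| = 3208, so 1 <= a <= 32; b must have the parity of D, and c = (b^2 - D)/(4a) must be an integer >= a.
Enumerate a = 1..32, b in [-a, a]:
  a=1: (1, 0, 802)  [1]
  a=2: (2, 0, 401)  [1]
  a=3..10: none
  a=11: (11, -2, 73), (11, 2, 73)  [2]
  a=12: none
  a=13: (13, -4, 62), (13, 4, 62)  [2]
  a=14..21: none
  a=22: (22, -20, 41), (22, 20, 41)  [2]
  a=23: (23, -14, 37), (23, 14, 37)  [2]
  a=24..25: none
  a=26: (26, -4, 31), (26, 4, 31)  [2]
  a=27..32: none
Total reduced forms: 1 + 1 + 2 + 2 + 2 + 2 + 2 = 12
h = 12

12


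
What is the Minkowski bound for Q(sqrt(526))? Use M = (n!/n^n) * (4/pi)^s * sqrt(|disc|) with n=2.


d = 526, d mod 4 = 2, so disc(K) = 4d = 2104; |disc(K)| = 2104
Real quadratic field, so n = 2, s = r2 = 0, r1 = 2
M = (n!/n^n) * (4/pi)^s * sqrt(|disc(K)|) = (2!/2^2) * (4/pi)^0 * sqrt(2104)
= 0.5 * 1.000000 * 45.869380
= 22.9347

22.9347


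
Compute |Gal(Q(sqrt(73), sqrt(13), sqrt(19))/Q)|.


The 3 square roots of distinct primes are multiplicatively independent over Q,
so [K:Q] = 2^3 and Gal(K/Q) is isomorphic to (Z/2Z)^3.
|Gal| = 2^3 = 8

8


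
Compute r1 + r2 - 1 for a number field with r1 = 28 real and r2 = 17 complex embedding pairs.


By Dirichlet's unit theorem:
rank = r1 + r2 - 1
= 28 + 17 - 1
= 44

44


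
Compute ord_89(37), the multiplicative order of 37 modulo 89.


We want ord_89(37), the smallest k >= 1 with 37^k = 1 mod 89.
n = 89 = 89, phi(89) = 88; the order divides phi(n).
Divisors of 88: 1, 2, 4, 8, 11, 22, 44, 88
Repeated squaring mod 89: 37^1 = 37, 37^2 = 34, 37^4 = 88, 37^8 = 1, 37^16 = 1, 37^32 = 1, 37^64 = 1
Test divisors in increasing order:
  k=1: 37^1 = 37 mod 89
  k=2: 37^2 = 34 mod 89
  k=4: 37^4 = 88 mod 89
  k=8: 37^8 = 1 mod 89  <- first divisor giving 1
Order = 8

8


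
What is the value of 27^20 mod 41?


p = 41 is prime and the exponent is (p-1)/2 = 20, so by Euler's criterion 27^20 = (27/41) = +1 or -1 mod 41.
Compute by square-and-multiply:
  20 = 16 + 4 (binary 10100)
  Repeated squaring mod 41: 27^1 = 27, 27^2 = 32, 27^4 = 40, 27^8 = 1, 27^16 = 1
  27^20 = 27^16 * 27^4 = 1 * 40 mod 41
    1 * 40 = 40 = 40 mod 41
  27^20 = 40 mod 41
Result 40 = p - 1 = -1 mod 41: 27 is a quadratic non-residue mod 41. As a residue in [0, p-1] the value is 40.
27^20 mod 41 = 40

40


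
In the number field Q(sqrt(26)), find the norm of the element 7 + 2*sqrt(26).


N(a + b*sqrt(d)) = a^2 - d*b^2
= (7)^2 - (26)*(2)^2
= 49 - 104
= -55

-55


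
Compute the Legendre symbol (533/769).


p = 769 is prime, so compute (533/769) with the reciprocity algorithm (Jacobi-symbol steps: pull out 2s via (2/n), flip via reciprocity, reduce):
  reciprocity: (533/769) -> +(769/533)
  reduce: (236/533)
  pull out 2: (2/533) = -1  (since 533 mod 8 = 5)
  pull out 2: (2/533) = -1  (since 533 mod 8 = 5)
  reciprocity: (59/533) -> +(533/59)
  reduce: (2/59)
  pull out 2: (2/59) = -1  (since 59 mod 8 = 3)
  (1/59) = 1
Product of signs = -1
(533/769) = -1

-1


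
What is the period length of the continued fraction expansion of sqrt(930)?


Run the CF algorithm for sqrt(930).
a_0 = floor(sqrt(930)) = 30; set m_0=0, q_0=1.
Recurrence: m' = q*a - m,  q' = (d - m'^2)/q,  a' = floor((a_0 + m')/q').
  step 1: m=30, q=30, a=2
  step 2: m=30, q=1, a=60
a_2 = 2*a_0 = 60, so the period closes here.
sqrt(930) = [30; 2, 60]
Period length = 2

2


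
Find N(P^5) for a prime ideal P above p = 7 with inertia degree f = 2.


N(P^a) = p^(a*f)
= 7^(5*2)
= 7^10
= 282475249

282475249


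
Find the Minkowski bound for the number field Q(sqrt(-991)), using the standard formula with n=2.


d = -991, d mod 4 = 1, so disc(K) = d = -991; |disc(K)| = 991
Imaginary quadratic field, so n = 2, s = r2 = 1, r1 = 0
M = (n!/n^n) * (4/pi)^s * sqrt(|disc(K)|) = (2!/2^2) * (4/pi)^1 * sqrt(991)
= 0.5 * 1.273240 * 31.480152
= 20.0409

20.0409


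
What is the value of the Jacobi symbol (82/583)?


Compute (82/583) via quadratic reciprocity:
  pull out 2: (2/583) = +1  (since 583 mod 8 = 7)
  reciprocity: (41/583) -> +(583/41)
  reduce: (9/41)
  reciprocity: (9/41) -> +(41/9)
  reduce: (5/9)
  reciprocity: (5/9) -> +(9/5)
  reduce: (4/5)
  pull out 2: (2/5) = -1  (since 5 mod 8 = 5)
  pull out 2: (2/5) = -1  (since 5 mod 8 = 5)
  (1/5) = 1
Product of signs = 1

1


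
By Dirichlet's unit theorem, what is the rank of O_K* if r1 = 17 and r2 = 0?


By Dirichlet's unit theorem:
rank = r1 + r2 - 1
= 17 + 0 - 1
= 16

16


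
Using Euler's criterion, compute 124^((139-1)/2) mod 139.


p = 139 is prime and the exponent is (p-1)/2 = 69, so by Euler's criterion 124^69 = (124/139) = +1 or -1 mod 139.
Compute by square-and-multiply:
  69 = 64 + 4 + 1 (binary 1000101)
  Repeated squaring mod 139: 124^1 = 124, 124^2 = 86, 124^4 = 29, 124^8 = 7, 124^16 = 49, 124^32 = 38, 124^64 = 54
  124^69 = 124^64 * 124^4 * 124^1 = 54 * 29 * 124 mod 139
    54 * 29 = 1566 = 37 mod 139
    37 * 124 = 4588 = 1 mod 139
  124^69 = 1 mod 139
Result 1: 124 is a quadratic residue mod 139.
124^69 mod 139 = 1

1


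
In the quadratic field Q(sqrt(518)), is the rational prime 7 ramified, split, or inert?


K = Q(sqrt(518)). Since d mod 4 = 2, disc(K) = 2072.
Check p | disc: 2072 mod 7 = 0.
p divides disc, so p ramifies: (p) = P^2 with e=2, f=1, g=1.
Therefore p is ramified.

ramified


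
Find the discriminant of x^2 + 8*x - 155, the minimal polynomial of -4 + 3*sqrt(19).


The element -4 + 3*sqrt(19) has minimal polynomial:
x^2 + 8*x - 155
Discriminant = (8)^2 - 4*(-155)
= 64 + 620
= 684

684


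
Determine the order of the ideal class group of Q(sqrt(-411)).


K = Q(sqrt(-411)). d mod 4 = 1, so D = disc(K) = d = -411
h(K) equals the number of primitive reduced positive-definite forms (a, b, c) = a*x^2 + b*x*y + c*y^2 with b^2 - 4ac = D,
where reduced means |b| <= a <= c, with b >= 0 whenever |b| = a or a = c, and primitive means gcd(a, b, c) = 1.
Reduced forces 3a^2 <= |D| = 411, so 1 <= a <= 11; b must have the parity of D, and c = (b^2 - D)/(4a) must be an integer >= a.
Enumerate a = 1..11, b in [-a, a]:
  a=1: (1, 1, 103)  [1]
  a=2: none
  a=3: (3, 3, 35)  [1]
  a=4: none
  a=5: (5, -3, 21), (5, 3, 21)  [2]
  a=6: none
  a=7: (7, -3, 15), (7, 3, 15)  [2]
  a=8..11: none
Total reduced forms: 1 + 1 + 2 + 2 = 6
h = 6

6


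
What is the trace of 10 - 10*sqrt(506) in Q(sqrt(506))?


Tr(a + b*sqrt(d)) = (a + b*sqrt(d)) + (a - b*sqrt(d)) = 2a
= 2 * (10)
= 20

20


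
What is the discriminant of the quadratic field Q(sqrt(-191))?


For K = Q(sqrt(d)) with d squarefree: disc(K) = d if d = 1 mod 4, and disc(K) = 4d if d = 2 or 3 mod 4.
Here d = -191, and d mod 4 = 1.
d = 1 mod 4 (O_K = Z[(1+sqrt(d))/2]), so disc(K) = d = -191

-191


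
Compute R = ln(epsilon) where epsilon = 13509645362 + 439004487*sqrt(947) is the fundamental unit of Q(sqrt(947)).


epsilon = 13509645362 + 439004487*sqrt(947)
= 2.7019e+10
R = ln(2.7019e+10)
= 24.0198

24.0198


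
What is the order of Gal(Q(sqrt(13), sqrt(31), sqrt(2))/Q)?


The 3 square roots of distinct primes are multiplicatively independent over Q,
so [K:Q] = 2^3 and Gal(K/Q) is isomorphic to (Z/2Z)^3.
|Gal| = 2^3 = 8

8


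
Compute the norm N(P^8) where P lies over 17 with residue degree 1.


N(P^a) = p^(a*f)
= 17^(8*1)
= 17^8
= 6975757441

6975757441


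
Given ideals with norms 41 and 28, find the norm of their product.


N(IJ) = N(I) * N(J)
= 41 * 28
= 1148

1148


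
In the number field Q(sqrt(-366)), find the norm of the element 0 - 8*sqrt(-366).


N(a + b*sqrt(d)) = a^2 - d*b^2
= (0)^2 - (-366)*(-8)^2
= 0 + 23424
= 23424

23424


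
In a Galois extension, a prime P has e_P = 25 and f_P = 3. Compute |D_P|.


|D_P| = e * f
= 25 * 3
= 75

75


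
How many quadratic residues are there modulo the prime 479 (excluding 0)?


For prime p, the number of non-zero quadratic residues is (p-1)/2.
= (479-1)/2
= 239

239


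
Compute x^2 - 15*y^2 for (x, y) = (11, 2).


x^2 - d*y^2
= 11^2 - 15*2^2
= 121 - 60
= 61

61


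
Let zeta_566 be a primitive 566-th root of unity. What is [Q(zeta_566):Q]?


The degree equals Euler's totient phi(566).
566 = 2 * 283
phi(566) = 282

282


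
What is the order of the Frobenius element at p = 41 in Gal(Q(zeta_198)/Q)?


The Frobenius at p in Gal(Q(zeta_n)/Q) = (Z/nZ)* is the class of p, so its order is ord_198(41), the smallest k >= 1 with 41^k = 1 mod 198.
n = 198 = 2 * 3^2 * 11, phi(198) = 60; the order divides phi(n).
Divisors of 60: 1, 2, 3, 4, 5, 6, 10, 12, 15, 20, 30, 60
Repeated squaring mod 198: 41^1 = 41, 41^2 = 97, 41^4 = 103, 41^8 = 115, 41^16 = 157, 41^32 = 97
Test divisors in increasing order:
  k=1: 41^1 = 41 mod 198
  k=2: 41^2 = 97 mod 198
  k=3: 41^3 = 97 * 41 = 17 mod 198
  k=4: 41^4 = 103 mod 198
  k=5: 41^5 = 103 * 41 = 65 mod 198
  k=6: 41^6 = 103 * 97 = 91 mod 198
  k=10: 41^10 = 115 * 97 = 67 mod 198
  k=12: 41^12 = 115 * 103 = 163 mod 198
  k=15: 41^15 = 115 * 103 * 97 * 41 = 197 mod 198
  k=20: 41^20 = 157 * 103 = 133 mod 198
  k=30: 41^30 = 157 * 115 * 103 * 97 = 1 mod 198  <- first divisor giving 1
Order = 30

30


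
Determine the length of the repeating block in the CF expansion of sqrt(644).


Run the CF algorithm for sqrt(644).
a_0 = floor(sqrt(644)) = 25; set m_0=0, q_0=1.
Recurrence: m' = q*a - m,  q' = (d - m'^2)/q,  a' = floor((a_0 + m')/q').
  step 1: m=25, q=19, a=2
  step 2: m=13, q=25, a=1
  step 3: m=12, q=20, a=1
  step 4: m=8, q=29, a=1
  step 5: m=21, q=7, a=6
  step 6: m=21, q=29, a=1
  step 7: m=8, q=20, a=1
  step 8: m=12, q=25, a=1
  step 9: m=13, q=19, a=2
  step 10: m=25, q=1, a=50
a_10 = 2*a_0 = 50, so the period closes here.
sqrt(644) = [25; 2, 1, 1, 1, 6, 1, 1, 1, 2, 50]
Period length = 10

10


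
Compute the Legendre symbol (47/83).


p = 83 is prime, so compute (47/83) with the reciprocity algorithm (Jacobi-symbol steps: pull out 2s via (2/n), flip via reciprocity, reduce):
  reciprocity: (47/83) -> -(83/47)
  reduce: (36/47)
  pull out 2: (2/47) = +1  (since 47 mod 8 = 7)
  pull out 2: (2/47) = +1  (since 47 mod 8 = 7)
  reciprocity: (9/47) -> +(47/9)
  reduce: (2/9)
  pull out 2: (2/9) = +1  (since 9 mod 8 = 1)
  (1/9) = 1
Product of signs = -1
(47/83) = -1

-1


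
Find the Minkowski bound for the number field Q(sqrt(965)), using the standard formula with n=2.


d = 965, d mod 4 = 1, so disc(K) = d = 965; |disc(K)| = 965
Real quadratic field, so n = 2, s = r2 = 0, r1 = 2
M = (n!/n^n) * (4/pi)^s * sqrt(|disc(K)|) = (2!/2^2) * (4/pi)^0 * sqrt(965)
= 0.5 * 1.000000 * 31.064449
= 15.5322

15.5322


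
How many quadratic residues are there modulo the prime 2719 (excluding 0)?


For prime p, the number of non-zero quadratic residues is (p-1)/2.
= (2719-1)/2
= 1359

1359


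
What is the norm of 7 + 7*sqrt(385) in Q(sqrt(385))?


N(a + b*sqrt(d)) = a^2 - d*b^2
= (7)^2 - (385)*(7)^2
= 49 - 18865
= -18816

-18816


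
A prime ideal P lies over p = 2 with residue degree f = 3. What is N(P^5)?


N(P^a) = p^(a*f)
= 2^(5*3)
= 2^15
= 32768

32768


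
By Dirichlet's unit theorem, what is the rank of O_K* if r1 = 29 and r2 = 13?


By Dirichlet's unit theorem:
rank = r1 + r2 - 1
= 29 + 13 - 1
= 41

41


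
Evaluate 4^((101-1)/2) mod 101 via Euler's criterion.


p = 101 is prime and the exponent is (p-1)/2 = 50, so by Euler's criterion 4^50 = (4/101) = +1 or -1 mod 101.
Compute by square-and-multiply:
  50 = 32 + 16 + 2 (binary 110010)
  Repeated squaring mod 101: 4^1 = 4, 4^2 = 16, 4^4 = 54, 4^8 = 88, 4^16 = 68, 4^32 = 79
  4^50 = 4^32 * 4^16 * 4^2 = 79 * 68 * 16 mod 101
    79 * 68 = 5372 = 19 mod 101
    19 * 16 = 304 = 1 mod 101
  4^50 = 1 mod 101
Result 1: 4 is a quadratic residue mod 101.
4^50 mod 101 = 1

1


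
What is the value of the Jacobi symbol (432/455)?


Compute (432/455) via quadratic reciprocity:
  pull out 2: (2/455) = +1  (since 455 mod 8 = 7)
  pull out 2: (2/455) = +1  (since 455 mod 8 = 7)
  pull out 2: (2/455) = +1  (since 455 mod 8 = 7)
  pull out 2: (2/455) = +1  (since 455 mod 8 = 7)
  reciprocity: (27/455) -> -(455/27)
  reduce: (23/27)
  reciprocity: (23/27) -> -(27/23)
  reduce: (4/23)
  pull out 2: (2/23) = +1  (since 23 mod 8 = 7)
  pull out 2: (2/23) = +1  (since 23 mod 8 = 7)
  (1/23) = 1
Product of signs = 1

1


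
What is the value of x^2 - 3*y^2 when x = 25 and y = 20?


x^2 - d*y^2
= 25^2 - 3*20^2
= 625 - 1200
= -575

-575


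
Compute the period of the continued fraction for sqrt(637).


Run the CF algorithm for sqrt(637).
a_0 = floor(sqrt(637)) = 25; set m_0=0, q_0=1.
Recurrence: m' = q*a - m,  q' = (d - m'^2)/q,  a' = floor((a_0 + m')/q').
  step 1: m=25, q=12, a=4
  step 2: m=23, q=9, a=5
  step 3: m=22, q=17, a=2
  step 4: m=12, q=29, a=1
  step 5: m=17, q=12, a=3
  step 6: m=19, q=23, a=1
  step 7: m=4, q=27, a=1
  step 8: m=23, q=4, a=12
  step 9: m=25, q=3, a=16
  step 10: m=23, q=36, a=1
  step 11: m=13, q=13, a=2
  step 12: m=13, q=36, a=1
  step 13: m=23, q=3, a=16
  step 14: m=25, q=4, a=12
  step 15: m=23, q=27, a=1
  step 16: m=4, q=23, a=1
  step 17: m=19, q=12, a=3
  step 18: m=17, q=29, a=1
  step 19: m=12, q=17, a=2
  step 20: m=22, q=9, a=5
  step 21: m=23, q=12, a=4
  step 22: m=25, q=1, a=50
a_22 = 2*a_0 = 50, so the period closes here.
sqrt(637) = [25; 4, 5, 2, 1, 3, 1, 1, 12, 16, 1, 2, 1, 16, 12, 1, 1, 3, 1, 2, 5, 4, 50]
Period length = 22

22


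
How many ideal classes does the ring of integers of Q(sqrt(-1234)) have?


K = Q(sqrt(-1234)). d mod 4 = 2, so D = disc(K) = 4d = -4936
h(K) equals the number of primitive reduced positive-definite forms (a, b, c) = a*x^2 + b*x*y + c*y^2 with b^2 - 4ac = D,
where reduced means |b| <= a <= c, with b >= 0 whenever |b| = a or a = c, and primitive means gcd(a, b, c) = 1.
Reduced forces 3a^2 <= |D| = 4936, so 1 <= a <= 40; b must have the parity of D, and c = (b^2 - D)/(4a) must be an integer >= a.
Enumerate a = 1..40, b in [-a, a]:
  a=1: (1, 0, 1234)  [1]
  a=2: (2, 0, 617)  [1]
  a=3..4: none
  a=5: (5, -2, 247), (5, 2, 247)  [2]
  a=6..9: none
  a=10: (10, -8, 125), (10, 8, 125)  [2]
  a=11: (11, -6, 113), (11, 6, 113)  [2]
  a=12: none
  a=13: (13, -2, 95), (13, 2, 95)  [2]
  a=14..18: none
  a=19: (19, -2, 65), (19, 2, 65)  [2]
  a=20..21: none
  a=22: (22, -16, 59), (22, 16, 59)  [2]
  a=23: (23, -20, 58), (23, 20, 58)  [2]
  a=24: none
  a=25: (25, -8, 50), (25, 8, 50)  [2]
  a=26: (26, -24, 53), (26, 24, 53)  [2]
  a=27..28: none
  a=29: (29, -20, 46), (29, 20, 46)  [2]
  a=30..37: none
  a=38: (38, -36, 41), (38, 36, 41)  [2]
  a=39..40: none
Total reduced forms: 1 + 1 + 2 + 2 + 2 + 2 + 2 + 2 + 2 + 2 + 2 + 2 + 2 = 24
h = 24

24


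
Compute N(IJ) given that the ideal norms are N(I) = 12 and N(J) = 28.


N(IJ) = N(I) * N(J)
= 12 * 28
= 336

336


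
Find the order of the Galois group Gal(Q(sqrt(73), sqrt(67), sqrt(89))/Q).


The 3 square roots of distinct primes are multiplicatively independent over Q,
so [K:Q] = 2^3 and Gal(K/Q) is isomorphic to (Z/2Z)^3.
|Gal| = 2^3 = 8

8


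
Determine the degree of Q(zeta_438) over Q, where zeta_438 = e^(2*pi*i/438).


The degree equals Euler's totient phi(438).
438 = 2 * 3 * 73
phi(438) = 144

144


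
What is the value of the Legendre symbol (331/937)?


p = 937 is prime, so compute (331/937) with the reciprocity algorithm (Jacobi-symbol steps: pull out 2s via (2/n), flip via reciprocity, reduce):
  reciprocity: (331/937) -> +(937/331)
  reduce: (275/331)
  reciprocity: (275/331) -> -(331/275)
  reduce: (56/275)
  pull out 2: (2/275) = -1  (since 275 mod 8 = 3)
  pull out 2: (2/275) = -1  (since 275 mod 8 = 3)
  pull out 2: (2/275) = -1  (since 275 mod 8 = 3)
  reciprocity: (7/275) -> -(275/7)
  reduce: (2/7)
  pull out 2: (2/7) = +1  (since 7 mod 8 = 7)
  (1/7) = 1
Product of signs = -1
(331/937) = -1

-1


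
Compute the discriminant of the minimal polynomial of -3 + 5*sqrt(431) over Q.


The element -3 + 5*sqrt(431) has minimal polynomial:
x^2 + 6*x - 10766
Discriminant = (6)^2 - 4*(-10766)
= 36 + 43064
= 43100

43100


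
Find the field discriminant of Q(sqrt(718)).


For K = Q(sqrt(d)) with d squarefree: disc(K) = d if d = 1 mod 4, and disc(K) = 4d if d = 2 or 3 mod 4.
Here d = 718, and d mod 4 = 2.
d = 2 mod 4, not 1 (O_K = Z[sqrt(d)]), so disc(K) = 4d = 4 * (718) = 2872

2872


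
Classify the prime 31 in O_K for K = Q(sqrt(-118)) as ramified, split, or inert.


K = Q(sqrt(-118)). Since d mod 4 = 2, disc(K) = -472.
Check p | disc: -472 mod 31 = 24.
p does not divide disc. Compute Legendre symbol (d/p):
6^((31-1)/2) mod 31 = -1
(d/p) = -1, so p is inert: (p) stays prime with e=1, f=2, g=1.
Therefore p is inert.

inert


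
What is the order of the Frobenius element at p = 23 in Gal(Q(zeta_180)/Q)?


The Frobenius at p in Gal(Q(zeta_n)/Q) = (Z/nZ)* is the class of p, so its order is ord_180(23), the smallest k >= 1 with 23^k = 1 mod 180.
n = 180 = 2^2 * 3^2 * 5, phi(180) = 48; the order divides phi(n).
Divisors of 48: 1, 2, 3, 4, 6, 8, 12, 16, 24, 48
Repeated squaring mod 180: 23^1 = 23, 23^2 = 169, 23^4 = 121, 23^8 = 61, 23^16 = 121, 23^32 = 61
Test divisors in increasing order:
  k=1: 23^1 = 23 mod 180
  k=2: 23^2 = 169 mod 180
  k=3: 23^3 = 169 * 23 = 107 mod 180
  k=4: 23^4 = 121 mod 180
  k=6: 23^6 = 121 * 169 = 109 mod 180
  k=8: 23^8 = 61 mod 180
  k=12: 23^12 = 61 * 121 = 1 mod 180  <- first divisor giving 1
Order = 12

12


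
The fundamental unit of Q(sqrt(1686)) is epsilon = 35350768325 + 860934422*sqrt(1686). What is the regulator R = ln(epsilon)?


epsilon = 35350768325 + 860934422*sqrt(1686)
= 7.0702e+10
R = ln(7.0702e+10)
= 24.9817

24.9817


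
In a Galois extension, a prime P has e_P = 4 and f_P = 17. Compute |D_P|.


|D_P| = e * f
= 4 * 17
= 68

68


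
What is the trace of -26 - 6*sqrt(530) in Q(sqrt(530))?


Tr(a + b*sqrt(d)) = (a + b*sqrt(d)) + (a - b*sqrt(d)) = 2a
= 2 * (-26)
= -52

-52


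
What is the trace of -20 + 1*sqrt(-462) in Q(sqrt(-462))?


Tr(a + b*sqrt(d)) = (a + b*sqrt(d)) + (a - b*sqrt(d)) = 2a
= 2 * (-20)
= -40

-40


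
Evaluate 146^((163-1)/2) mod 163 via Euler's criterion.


p = 163 is prime and the exponent is (p-1)/2 = 81, so by Euler's criterion 146^81 = (146/163) = +1 or -1 mod 163.
Compute by square-and-multiply:
  81 = 64 + 16 + 1 (binary 1010001)
  Repeated squaring mod 163: 146^1 = 146, 146^2 = 126, 146^4 = 65, 146^8 = 150, 146^16 = 6, 146^32 = 36, 146^64 = 155
  146^81 = 146^64 * 146^16 * 146^1 = 155 * 6 * 146 mod 163
    155 * 6 = 930 = 115 mod 163
    115 * 146 = 16790 = 1 mod 163
  146^81 = 1 mod 163
Result 1: 146 is a quadratic residue mod 163.
146^81 mod 163 = 1

1


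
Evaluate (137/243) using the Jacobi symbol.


Compute (137/243) via quadratic reciprocity:
  reciprocity: (137/243) -> +(243/137)
  reduce: (106/137)
  pull out 2: (2/137) = +1  (since 137 mod 8 = 1)
  reciprocity: (53/137) -> +(137/53)
  reduce: (31/53)
  reciprocity: (31/53) -> +(53/31)
  reduce: (22/31)
  pull out 2: (2/31) = +1  (since 31 mod 8 = 7)
  reciprocity: (11/31) -> -(31/11)
  reduce: (9/11)
  reciprocity: (9/11) -> +(11/9)
  reduce: (2/9)
  pull out 2: (2/9) = +1  (since 9 mod 8 = 1)
  (1/9) = 1
Product of signs = -1

-1


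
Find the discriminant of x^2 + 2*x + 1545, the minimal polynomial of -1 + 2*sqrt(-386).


The element -1 + 2*sqrt(-386) has minimal polynomial:
x^2 + 2*x + 1545
Discriminant = (2)^2 - 4*(1545)
= 4 - 6180
= -6176

-6176


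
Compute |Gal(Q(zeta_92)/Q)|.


|Gal(Q(zeta_92)/Q)| = phi(92)
= 44

44


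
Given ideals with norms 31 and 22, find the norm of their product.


N(IJ) = N(I) * N(J)
= 31 * 22
= 682

682


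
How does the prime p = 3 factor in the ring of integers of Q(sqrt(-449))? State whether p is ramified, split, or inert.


K = Q(sqrt(-449)). Since d mod 4 = 3, disc(K) = -1796.
Check p | disc: -1796 mod 3 = 1.
p does not divide disc. Compute Legendre symbol (d/p):
1^((3-1)/2) mod 3 = 1
(d/p) = 1, so p splits: (p) = P*P' with e=1, f=1, g=2.
Therefore p is split.

split


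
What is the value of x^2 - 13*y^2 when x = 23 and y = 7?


x^2 - d*y^2
= 23^2 - 13*7^2
= 529 - 637
= -108

-108


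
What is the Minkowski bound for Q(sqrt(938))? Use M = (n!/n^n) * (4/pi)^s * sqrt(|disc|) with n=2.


d = 938, d mod 4 = 2, so disc(K) = 4d = 3752; |disc(K)| = 3752
Real quadratic field, so n = 2, s = r2 = 0, r1 = 2
M = (n!/n^n) * (4/pi)^s * sqrt(|disc(K)|) = (2!/2^2) * (4/pi)^0 * sqrt(3752)
= 0.5 * 1.000000 * 61.253571
= 30.6268

30.6268


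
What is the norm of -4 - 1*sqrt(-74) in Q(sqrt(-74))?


N(a + b*sqrt(d)) = a^2 - d*b^2
= (-4)^2 - (-74)*(-1)^2
= 16 + 74
= 90

90


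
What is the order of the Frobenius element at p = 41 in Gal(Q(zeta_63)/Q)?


The Frobenius at p in Gal(Q(zeta_n)/Q) = (Z/nZ)* is the class of p, so its order is ord_63(41), the smallest k >= 1 with 41^k = 1 mod 63.
n = 63 = 3^2 * 7, phi(63) = 36; the order divides phi(n).
Divisors of 36: 1, 2, 3, 4, 6, 9, 12, 18, 36
Repeated squaring mod 63: 41^1 = 41, 41^2 = 43, 41^4 = 22, 41^8 = 43, 41^16 = 22, 41^32 = 43
Test divisors in increasing order:
  k=1: 41^1 = 41 mod 63
  k=2: 41^2 = 43 mod 63
  k=3: 41^3 = 43 * 41 = 62 mod 63
  k=4: 41^4 = 22 mod 63
  k=6: 41^6 = 22 * 43 = 1 mod 63  <- first divisor giving 1
Order = 6

6


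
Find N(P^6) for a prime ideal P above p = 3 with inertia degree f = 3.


N(P^a) = p^(a*f)
= 3^(6*3)
= 3^18
= 387420489

387420489


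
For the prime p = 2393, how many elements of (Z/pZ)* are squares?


For prime p, the number of non-zero quadratic residues is (p-1)/2.
= (2393-1)/2
= 1196

1196


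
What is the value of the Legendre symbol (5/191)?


p = 191 is prime, so compute (5/191) with the reciprocity algorithm (Jacobi-symbol steps: pull out 2s via (2/n), flip via reciprocity, reduce):
  reciprocity: (5/191) -> +(191/5)
  reduce: (1/5)
  (1/5) = 1
Product of signs = 1
(5/191) = 1

1


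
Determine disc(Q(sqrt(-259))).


For K = Q(sqrt(d)) with d squarefree: disc(K) = d if d = 1 mod 4, and disc(K) = 4d if d = 2 or 3 mod 4.
Here d = -259, and d mod 4 = 1.
d = 1 mod 4 (O_K = Z[(1+sqrt(d))/2]), so disc(K) = d = -259

-259


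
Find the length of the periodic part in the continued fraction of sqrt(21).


Run the CF algorithm for sqrt(21).
a_0 = floor(sqrt(21)) = 4; set m_0=0, q_0=1.
Recurrence: m' = q*a - m,  q' = (d - m'^2)/q,  a' = floor((a_0 + m')/q').
  step 1: m=4, q=5, a=1
  step 2: m=1, q=4, a=1
  step 3: m=3, q=3, a=2
  step 4: m=3, q=4, a=1
  step 5: m=1, q=5, a=1
  step 6: m=4, q=1, a=8
a_6 = 2*a_0 = 8, so the period closes here.
sqrt(21) = [4; 1, 1, 2, 1, 1, 8]
Period length = 6

6


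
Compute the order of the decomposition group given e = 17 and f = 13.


|D_P| = e * f
= 17 * 13
= 221

221


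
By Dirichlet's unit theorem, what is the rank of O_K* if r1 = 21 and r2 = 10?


By Dirichlet's unit theorem:
rank = r1 + r2 - 1
= 21 + 10 - 1
= 30

30


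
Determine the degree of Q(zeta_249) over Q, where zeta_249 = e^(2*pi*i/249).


The degree equals Euler's totient phi(249).
249 = 3 * 83
phi(249) = 164

164


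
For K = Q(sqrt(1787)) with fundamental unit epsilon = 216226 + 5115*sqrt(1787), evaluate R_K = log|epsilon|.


epsilon = 216226 + 5115*sqrt(1787)
= 432452.0000
R = ln(432452.0000)
= 12.9772

12.9772


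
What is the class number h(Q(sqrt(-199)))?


K = Q(sqrt(-199)). d mod 4 = 1, so D = disc(K) = d = -199
h(K) equals the number of primitive reduced positive-definite forms (a, b, c) = a*x^2 + b*x*y + c*y^2 with b^2 - 4ac = D,
where reduced means |b| <= a <= c, with b >= 0 whenever |b| = a or a = c, and primitive means gcd(a, b, c) = 1.
Reduced forces 3a^2 <= |D| = 199, so 1 <= a <= 8; b must have the parity of D, and c = (b^2 - D)/(4a) must be an integer >= a.
Enumerate a = 1..8, b in [-a, a]:
  a=1: (1, 1, 50)  [1]
  a=2: (2, -1, 25), (2, 1, 25)  [2]
  a=3: none
  a=4: (4, -3, 13), (4, 3, 13)  [2]
  a=5: (5, -1, 10), (5, 1, 10)  [2]
  a=6: none
  a=7: (7, -5, 8), (7, 5, 8)  [2]
  a=8: none
Total reduced forms: 1 + 2 + 2 + 2 + 2 = 9
h = 9

9


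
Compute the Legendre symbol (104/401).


p = 401 is prime, so compute (104/401) with the reciprocity algorithm (Jacobi-symbol steps: pull out 2s via (2/n), flip via reciprocity, reduce):
  pull out 2: (2/401) = +1  (since 401 mod 8 = 1)
  pull out 2: (2/401) = +1  (since 401 mod 8 = 1)
  pull out 2: (2/401) = +1  (since 401 mod 8 = 1)
  reciprocity: (13/401) -> +(401/13)
  reduce: (11/13)
  reciprocity: (11/13) -> +(13/11)
  reduce: (2/11)
  pull out 2: (2/11) = -1  (since 11 mod 8 = 3)
  (1/11) = 1
Product of signs = -1
(104/401) = -1

-1


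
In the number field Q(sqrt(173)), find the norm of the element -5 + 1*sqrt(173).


N(a + b*sqrt(d)) = a^2 - d*b^2
= (-5)^2 - (173)*(1)^2
= 25 - 173
= -148

-148


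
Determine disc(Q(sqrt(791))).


For K = Q(sqrt(d)) with d squarefree: disc(K) = d if d = 1 mod 4, and disc(K) = 4d if d = 2 or 3 mod 4.
Here d = 791, and d mod 4 = 3.
d = 3 mod 4, not 1 (O_K = Z[sqrt(d)]), so disc(K) = 4d = 4 * (791) = 3164

3164


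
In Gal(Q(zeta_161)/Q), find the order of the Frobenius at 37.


The Frobenius at p in Gal(Q(zeta_n)/Q) = (Z/nZ)* is the class of p, so its order is ord_161(37), the smallest k >= 1 with 37^k = 1 mod 161.
n = 161 = 7 * 23, phi(161) = 132; the order divides phi(n).
Divisors of 132: 1, 2, 3, 4, 6, 11, 12, 22, 33, 44, 66, 132
Repeated squaring mod 161: 37^1 = 37, 37^2 = 81, 37^4 = 121, 37^8 = 151, 37^16 = 100, 37^32 = 18, 37^64 = 2, 37^128 = 4
Test divisors in increasing order:
  k=1: 37^1 = 37 mod 161
  k=2: 37^2 = 81 mod 161
  k=3: 37^3 = 81 * 37 = 99 mod 161
  k=4: 37^4 = 121 mod 161
  k=6: 37^6 = 121 * 81 = 141 mod 161
  k=11: 37^11 = 151 * 81 * 37 = 137 mod 161
  k=12: 37^12 = 151 * 121 = 78 mod 161
  k=22: 37^22 = 100 * 121 * 81 = 93 mod 161
  k=33: 37^33 = 18 * 37 = 22 mod 161
  k=44: 37^44 = 18 * 151 * 121 = 116 mod 161
  k=66: 37^66 = 2 * 81 = 1 mod 161  <- first divisor giving 1
Order = 66

66


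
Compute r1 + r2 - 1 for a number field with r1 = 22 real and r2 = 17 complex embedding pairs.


By Dirichlet's unit theorem:
rank = r1 + r2 - 1
= 22 + 17 - 1
= 38

38


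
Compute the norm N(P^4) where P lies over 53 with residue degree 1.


N(P^a) = p^(a*f)
= 53^(4*1)
= 53^4
= 7890481

7890481


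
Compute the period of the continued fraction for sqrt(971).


Run the CF algorithm for sqrt(971).
a_0 = floor(sqrt(971)) = 31; set m_0=0, q_0=1.
Recurrence: m' = q*a - m,  q' = (d - m'^2)/q,  a' = floor((a_0 + m')/q').
  step 1: m=31, q=10, a=6
  step 2: m=29, q=13, a=4
  step 3: m=23, q=34, a=1
  step 4: m=11, q=25, a=1
  step 5: m=14, q=31, a=1
  step 6: m=17, q=22, a=2
  step 7: m=27, q=11, a=5
  step 8: m=28, q=17, a=3
  step 9: m=23, q=26, a=2
  step 10: m=29, q=5, a=12
  step 11: m=31, q=2, a=31
  step 12: m=31, q=5, a=12
  step 13: m=29, q=26, a=2
  step 14: m=23, q=17, a=3
  step 15: m=28, q=11, a=5
  step 16: m=27, q=22, a=2
  step 17: m=17, q=31, a=1
  step 18: m=14, q=25, a=1
  step 19: m=11, q=34, a=1
  step 20: m=23, q=13, a=4
  step 21: m=29, q=10, a=6
  step 22: m=31, q=1, a=62
a_22 = 2*a_0 = 62, so the period closes here.
sqrt(971) = [31; 6, 4, 1, 1, 1, 2, 5, 3, 2, 12, 31, 12, 2, 3, 5, 2, 1, 1, 1, 4, 6, 62]
Period length = 22

22
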